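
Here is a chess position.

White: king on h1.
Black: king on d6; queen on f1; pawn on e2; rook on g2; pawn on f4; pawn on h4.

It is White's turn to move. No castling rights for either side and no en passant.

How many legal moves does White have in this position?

White to move; king on h1.
In check: yes, from the black queen on f1.
Legal moves: none.
Count: 0.

0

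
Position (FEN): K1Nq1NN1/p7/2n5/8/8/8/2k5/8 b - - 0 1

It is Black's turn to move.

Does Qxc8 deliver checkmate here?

After Qxc8: white king on a8; in check: yes, from the black queen on c8.
King squares — a7: attacked by Nc6; b7: attacked by Qc8; b8: attacked by Nc6.
White has no legal moves → checkmate.

yes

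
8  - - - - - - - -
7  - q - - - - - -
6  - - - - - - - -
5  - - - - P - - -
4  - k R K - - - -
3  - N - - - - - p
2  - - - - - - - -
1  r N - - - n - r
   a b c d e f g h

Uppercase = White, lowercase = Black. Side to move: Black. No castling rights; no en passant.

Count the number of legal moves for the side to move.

2

Black to move; king on b4.
In check: yes, from the white rook on c4.
Legal moves: Kb5, Kxb3.
Count: 2.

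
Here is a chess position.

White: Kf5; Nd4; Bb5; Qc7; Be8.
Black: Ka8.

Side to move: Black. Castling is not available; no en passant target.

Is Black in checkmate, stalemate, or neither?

Black to move; black king on a8.
In check: no.
King squares — a7: attacked by Qc7; b7: attacked by Qc7; b8: attacked by Qc7.
Legal moves for Black: none.
Not in check and no legal moves → stalemate.

stalemate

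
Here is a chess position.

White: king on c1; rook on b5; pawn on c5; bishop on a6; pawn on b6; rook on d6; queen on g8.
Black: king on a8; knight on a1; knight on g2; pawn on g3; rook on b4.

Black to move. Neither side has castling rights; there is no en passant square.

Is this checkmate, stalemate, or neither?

checkmate

Black to move; black king on a8.
In check: yes, from the white queen on g8.
King squares — a7: attacked by Pb6; b7: attacked by Ba6; b8: attacked by Qg8.
Legal moves for Black: none.
In check with no legal moves → checkmate.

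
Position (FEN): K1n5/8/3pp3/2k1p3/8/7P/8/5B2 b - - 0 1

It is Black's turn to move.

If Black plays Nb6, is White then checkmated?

no

After Nb6: white king on a8; in check: yes, from the black knight on b6.
White has 3 legal replies: Kb8, Kb7, Ka7.
In check but a legal move exists → not checkmate.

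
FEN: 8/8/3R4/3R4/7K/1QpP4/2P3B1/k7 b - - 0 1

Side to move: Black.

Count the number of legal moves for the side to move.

Black to move; king on a1.
In check: no.
Legal moves: none.
Count: 0.

0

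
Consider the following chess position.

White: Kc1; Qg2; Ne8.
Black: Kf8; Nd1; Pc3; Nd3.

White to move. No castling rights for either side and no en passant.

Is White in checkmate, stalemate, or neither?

White to move; white king on c1.
In check: yes, from the black knight on d3.
Legal moves for White: Kc2, Kxd1, Kb1.
White is in check but has 3 legal moves → neither.

neither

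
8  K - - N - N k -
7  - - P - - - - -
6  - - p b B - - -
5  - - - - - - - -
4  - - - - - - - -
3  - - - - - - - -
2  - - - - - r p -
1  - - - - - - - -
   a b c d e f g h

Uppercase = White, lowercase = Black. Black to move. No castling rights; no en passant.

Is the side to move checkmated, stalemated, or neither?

Black to move; black king on g8.
In check: yes, from the white bishop on e6.
Legal moves for Black: Kh8, Kxf8, Kg7, Rf7.
Black is in check but has 4 legal moves → neither.

neither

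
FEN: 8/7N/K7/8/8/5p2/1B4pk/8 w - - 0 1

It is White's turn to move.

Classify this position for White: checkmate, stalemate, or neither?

White to move; white king on a6.
In check: no.
Legal moves for White: Nf8, Nf6, Ng5, Kb7, Ka7, Kb6, Kb5, Ka5, Bh8, Bg7, Bf6, Be5+, Bd4, Bc3, Ba3, Bc1, Ba1.
White has 17 legal moves and is not in check → neither.

neither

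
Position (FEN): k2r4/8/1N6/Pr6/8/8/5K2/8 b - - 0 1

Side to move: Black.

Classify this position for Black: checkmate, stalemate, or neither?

Black to move; black king on a8.
In check: yes, from the white knight on b6.
Legal moves for Black: Kb8, Kb7, Ka7, Rxb6.
Black is in check but has 4 legal moves → neither.

neither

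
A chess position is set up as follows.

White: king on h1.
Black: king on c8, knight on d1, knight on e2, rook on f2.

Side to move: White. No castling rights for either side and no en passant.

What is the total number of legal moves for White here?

White to move; king on h1.
In check: no.
Legal moves: none.
Count: 0.

0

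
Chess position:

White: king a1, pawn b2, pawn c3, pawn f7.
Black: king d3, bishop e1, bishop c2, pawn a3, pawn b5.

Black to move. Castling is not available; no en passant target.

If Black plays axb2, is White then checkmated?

After axb2: white king on a1; in check: yes, from the black pawn on b2.
White has 2 legal replies: Kxb2, Ka2.
In check but a legal move exists → not checkmate.

no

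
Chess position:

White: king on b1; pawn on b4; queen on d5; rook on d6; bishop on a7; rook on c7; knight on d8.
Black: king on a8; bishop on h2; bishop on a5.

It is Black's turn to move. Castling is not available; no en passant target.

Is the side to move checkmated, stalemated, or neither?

Black to move; black king on a8.
In check: yes, from the white queen on d5.
King squares — a7: attacked by Rc7; b7: attacked by Qd5; b8: attacked by Ba7.
Legal moves for Black: none.
In check with no legal moves → checkmate.

checkmate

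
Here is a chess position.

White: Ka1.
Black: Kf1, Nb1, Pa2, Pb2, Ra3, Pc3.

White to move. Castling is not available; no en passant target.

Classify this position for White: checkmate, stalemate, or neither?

White to move; white king on a1.
In check: yes, from the black pawn on b2.
King squares — b1: attacked by Pa2; a2: attacked by Ra3; b2: attacked by Pc3.
Legal moves for White: none.
In check with no legal moves → checkmate.

checkmate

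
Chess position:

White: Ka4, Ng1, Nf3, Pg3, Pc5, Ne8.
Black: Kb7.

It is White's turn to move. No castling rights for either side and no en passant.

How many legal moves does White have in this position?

White to move; king on a4.
In check: no.
Legal moves: Ng7, Nc7, Nf6, Nd6+, Kb5, Ka5, Kb4, Kb3, Ka3, Ng5, Ne5, Nh4, Nd4, Nh2, Nd2, Ne1, Nh3, Ne2, c6+, g4.
Count: 20.

20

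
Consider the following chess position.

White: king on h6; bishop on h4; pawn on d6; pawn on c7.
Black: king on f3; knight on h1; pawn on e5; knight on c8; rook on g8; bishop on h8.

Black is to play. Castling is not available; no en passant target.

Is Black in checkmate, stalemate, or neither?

neither

Black to move; black king on f3.
In check: no.
Legal moves for Black include: Bg7+, Bf6, Rf8, Re8, Rd8, Rg7, Rg6+, Rg5, Rg4, Rg3, Rg2, Rg1, Ne7, Na7, Nxd6, Nb6, Kg4, Kf4, ... (list truncated; more exist).
Black has legal moves and is not in check → neither.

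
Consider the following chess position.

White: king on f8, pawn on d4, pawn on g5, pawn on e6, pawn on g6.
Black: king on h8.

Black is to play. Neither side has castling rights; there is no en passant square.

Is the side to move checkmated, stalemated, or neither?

stalemate

Black to move; black king on h8.
In check: no.
King squares — g7: attacked by Kf8; h7: attacked by Pg6; g8: attacked by Kf8.
Legal moves for Black: none.
Not in check and no legal moves → stalemate.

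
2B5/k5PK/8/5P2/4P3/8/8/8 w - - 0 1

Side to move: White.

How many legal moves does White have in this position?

White to move; king on h7.
In check: no.
Legal moves: Bd7, Bb7, Be6, Ba6, Kh8, Kg8, Kh6, Kg6, g8=Q, g8=R, g8=B, g8=N, f6, e5.
Count: 14.

14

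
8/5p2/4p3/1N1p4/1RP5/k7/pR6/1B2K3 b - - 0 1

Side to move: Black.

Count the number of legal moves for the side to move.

0

Black to move; king on a3.
In check: yes, from the white knight on b5.
Legal moves: none.
Count: 0.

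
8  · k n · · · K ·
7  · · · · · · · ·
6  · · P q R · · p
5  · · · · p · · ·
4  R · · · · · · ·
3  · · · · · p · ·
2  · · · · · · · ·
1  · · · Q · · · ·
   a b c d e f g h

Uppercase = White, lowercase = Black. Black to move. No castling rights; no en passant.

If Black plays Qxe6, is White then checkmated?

After Qxe6: white king on g8; in check: yes, from the black queen on e6.
White has 4 legal replies: Kh8, Kf8, Kh7, Kg7.
In check but a legal move exists → not checkmate.

no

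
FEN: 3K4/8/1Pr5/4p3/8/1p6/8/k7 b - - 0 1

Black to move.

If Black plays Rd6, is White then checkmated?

no

After Rd6: white king on d8; in check: yes, from the black rook on d6.
White has 4 legal replies: Ke8, Kc8, Ke7, Kc7.
In check but a legal move exists → not checkmate.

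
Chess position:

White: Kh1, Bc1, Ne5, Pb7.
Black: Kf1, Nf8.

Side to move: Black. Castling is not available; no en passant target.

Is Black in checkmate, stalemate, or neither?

Black to move; black king on f1.
In check: no.
Legal moves for Black: Nh7, Nd7, Ng6, Ne6, Kf2, Ke2, Ke1.
Black has 7 legal moves and is not in check → neither.

neither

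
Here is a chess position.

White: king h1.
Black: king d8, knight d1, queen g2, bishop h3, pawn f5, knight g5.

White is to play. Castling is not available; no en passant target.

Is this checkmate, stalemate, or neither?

checkmate

White to move; white king on h1.
In check: yes, from the black queen on g2.
King squares — g1: attacked by Qg2; g2: attacked by Bh3; h2: attacked by Qg2.
Legal moves for White: none.
In check with no legal moves → checkmate.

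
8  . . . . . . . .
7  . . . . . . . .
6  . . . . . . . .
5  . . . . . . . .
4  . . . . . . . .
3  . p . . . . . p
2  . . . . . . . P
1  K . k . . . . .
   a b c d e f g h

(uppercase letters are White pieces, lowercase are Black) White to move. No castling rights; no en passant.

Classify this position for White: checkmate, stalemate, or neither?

White to move; white king on a1.
In check: no.
King squares — b1: attacked by Kc1; a2: attacked by Pb3; b2: attacked by Kc1.
Legal moves for White: none.
Not in check and no legal moves → stalemate.

stalemate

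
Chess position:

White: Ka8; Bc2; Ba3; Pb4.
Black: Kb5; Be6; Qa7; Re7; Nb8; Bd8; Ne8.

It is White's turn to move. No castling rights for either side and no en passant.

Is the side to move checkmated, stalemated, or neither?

checkmate

White to move; white king on a8.
In check: yes, from the black queen on a7.
King squares — a7: attacked by Re7; b7: attacked by Qa7; b8: attacked by Qa7.
Legal moves for White: none.
In check with no legal moves → checkmate.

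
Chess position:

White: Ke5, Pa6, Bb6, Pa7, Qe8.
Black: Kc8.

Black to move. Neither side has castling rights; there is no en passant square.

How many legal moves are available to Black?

0

Black to move; king on c8.
In check: yes, from the white queen on e8.
Legal moves: none.
Count: 0.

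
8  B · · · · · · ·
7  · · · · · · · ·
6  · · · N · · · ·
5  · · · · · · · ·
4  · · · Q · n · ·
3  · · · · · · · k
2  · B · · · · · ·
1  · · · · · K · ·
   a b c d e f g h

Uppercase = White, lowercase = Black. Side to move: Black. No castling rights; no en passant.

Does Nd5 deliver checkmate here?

After Nd5: white king on f1; in check: no.
White is not in check, so this cannot be checkmate.

no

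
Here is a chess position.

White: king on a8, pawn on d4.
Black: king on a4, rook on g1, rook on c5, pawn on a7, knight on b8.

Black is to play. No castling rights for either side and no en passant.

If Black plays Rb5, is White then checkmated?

no

After Rb5: white king on a8; in check: no.
White is not in check, so this cannot be checkmate.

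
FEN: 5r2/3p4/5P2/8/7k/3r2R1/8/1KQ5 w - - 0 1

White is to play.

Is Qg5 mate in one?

After Qg5: black king on h4; in check: yes, from the white queen on g5.
King squares — g3: attacked by Qg5; h3: attacked by Rg3; g4: attacked by Rg3; g5: attacked by Rg3; h5: attacked by Qg5.
Black has no legal moves → checkmate.

yes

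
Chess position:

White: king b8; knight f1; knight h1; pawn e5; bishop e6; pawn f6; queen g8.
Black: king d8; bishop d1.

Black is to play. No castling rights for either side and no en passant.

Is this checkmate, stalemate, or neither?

checkmate

Black to move; black king on d8.
In check: yes, from the white queen on g8.
King squares — c7: attacked by Kb8; d7: attacked by Be6; e7: attacked by Pf6; c8: attacked by Be6; e8: attacked by Qg8.
Legal moves for Black: none.
In check with no legal moves → checkmate.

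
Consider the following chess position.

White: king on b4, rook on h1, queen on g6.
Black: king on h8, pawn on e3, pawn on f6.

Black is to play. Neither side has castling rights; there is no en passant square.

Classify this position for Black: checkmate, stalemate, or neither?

Black to move; black king on h8.
In check: yes, from the white rook on h1.
King squares — g7: attacked by Qg6; h7: attacked by Rh1; g8: attacked by Qg6.
Legal moves for Black: none.
In check with no legal moves → checkmate.

checkmate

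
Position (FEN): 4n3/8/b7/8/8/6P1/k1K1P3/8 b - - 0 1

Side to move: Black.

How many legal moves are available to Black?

Black to move; king on a2.
In check: no.
Legal moves: Ng7, Nc7, Nf6, Nd6, Bc8, Bb7, Bb5, Bc4, Bd3+, Bxe2, Ka3, Ka1.
Count: 12.

12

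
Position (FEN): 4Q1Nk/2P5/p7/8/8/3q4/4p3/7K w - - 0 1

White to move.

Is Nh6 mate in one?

no

After Nh6: black king on h8; in check: yes, from the white queen on e8.
Black has 2 legal replies: Kh7, Kg7.
In check but a legal move exists → not checkmate.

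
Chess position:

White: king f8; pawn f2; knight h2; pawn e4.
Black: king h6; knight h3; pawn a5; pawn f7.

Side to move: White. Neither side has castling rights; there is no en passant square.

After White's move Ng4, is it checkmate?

no

After Ng4: black king on h6; in check: yes, from the white knight on g4.
Black has 4 legal replies: Kh7, Kg6, Kh5, Kg5.
In check but a legal move exists → not checkmate.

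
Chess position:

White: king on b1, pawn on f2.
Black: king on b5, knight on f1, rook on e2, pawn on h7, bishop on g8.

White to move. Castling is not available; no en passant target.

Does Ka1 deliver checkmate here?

no

After Ka1: black king on b5; in check: no.
Black is not in check, so this cannot be checkmate.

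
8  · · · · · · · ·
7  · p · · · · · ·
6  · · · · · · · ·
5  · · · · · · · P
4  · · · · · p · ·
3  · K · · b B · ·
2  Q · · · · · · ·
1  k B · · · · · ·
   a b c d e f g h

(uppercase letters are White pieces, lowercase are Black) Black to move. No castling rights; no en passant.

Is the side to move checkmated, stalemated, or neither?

checkmate

Black to move; black king on a1.
In check: yes, from the white queen on a2.
King squares — b1: attacked by Qa2; a2: attacked by Bb1; b2: attacked by Qa2.
Legal moves for Black: none.
In check with no legal moves → checkmate.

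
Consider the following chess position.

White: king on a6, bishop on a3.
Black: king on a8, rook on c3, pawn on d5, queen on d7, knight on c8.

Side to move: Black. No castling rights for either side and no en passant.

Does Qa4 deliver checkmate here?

After Qa4: white king on a6; in check: yes, from the black queen on a4.
King squares — a5: attacked by Qa4; b5: attacked by Qa4; b6: attacked by Nc8; a7: attacked by Qa4; b7: attacked by Ka8.
White has no legal moves → checkmate.

yes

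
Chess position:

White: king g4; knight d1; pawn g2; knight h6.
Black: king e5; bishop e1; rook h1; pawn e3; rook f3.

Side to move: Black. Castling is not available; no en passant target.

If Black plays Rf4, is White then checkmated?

no

After Rf4: white king on g4; in check: yes, from the black rook on f4.
White has 1 legal reply: Kg5.
In check but a legal move exists → not checkmate.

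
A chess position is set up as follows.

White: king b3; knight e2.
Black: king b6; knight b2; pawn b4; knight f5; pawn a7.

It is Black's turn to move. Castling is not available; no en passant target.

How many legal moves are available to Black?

Black to move; king on b6.
In check: no.
Legal moves: Kc7, Kb7, Kc6, Ka6, Kc5, Kb5, Ka5, Ng7, Ne7, Nh6, Nd6, Nh4, Nd4+, Ng3, Ne3, Nc4, Na4, Nd3, Nd1, a6, a5.
Count: 21.

21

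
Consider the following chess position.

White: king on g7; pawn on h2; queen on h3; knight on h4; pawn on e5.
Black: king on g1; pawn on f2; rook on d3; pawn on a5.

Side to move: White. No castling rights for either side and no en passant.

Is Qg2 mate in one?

yes

After Qg2: black king on g1; in check: yes, from the white queen on g2.
King squares — f1: attacked by Qg2; h1: attacked by Qg2; f2: own pawn; g2: attacked by Nh4; h2: attacked by Qg2.
Black has no legal moves → checkmate.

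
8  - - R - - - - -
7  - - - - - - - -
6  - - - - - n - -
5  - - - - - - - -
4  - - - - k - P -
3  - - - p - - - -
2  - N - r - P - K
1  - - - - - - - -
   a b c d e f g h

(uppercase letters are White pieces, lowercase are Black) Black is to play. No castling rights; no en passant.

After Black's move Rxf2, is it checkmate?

no

After Rxf2: white king on h2; in check: yes, from the black rook on f2.
White has 4 legal replies: Kh3, Kg3, Kh1, Kg1.
In check but a legal move exists → not checkmate.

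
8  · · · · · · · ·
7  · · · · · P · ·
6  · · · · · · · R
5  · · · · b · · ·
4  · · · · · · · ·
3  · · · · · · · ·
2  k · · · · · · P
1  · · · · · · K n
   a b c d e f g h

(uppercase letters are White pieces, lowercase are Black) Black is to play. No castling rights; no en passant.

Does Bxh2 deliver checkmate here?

After Bxh2: white king on g1; in check: yes, from the black bishop on h2.
White has 5 legal replies: Kxh2, Kg2, Kxh1, Kf1, Rxh2+.
In check but a legal move exists → not checkmate.

no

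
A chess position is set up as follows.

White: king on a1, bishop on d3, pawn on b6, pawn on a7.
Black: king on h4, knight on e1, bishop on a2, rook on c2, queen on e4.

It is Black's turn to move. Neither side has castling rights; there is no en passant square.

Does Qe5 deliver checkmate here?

After Qe5: white king on a1; in check: yes, from the black queen on e5.
King squares — b1: attacked by Ba2; a2: attacked by Rc2; b2: attacked by Rc2.
White has no legal moves → checkmate.

yes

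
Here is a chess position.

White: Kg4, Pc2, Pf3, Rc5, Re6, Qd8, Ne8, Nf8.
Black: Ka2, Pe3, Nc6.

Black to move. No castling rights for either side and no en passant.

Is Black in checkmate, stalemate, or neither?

Black to move; black king on a2.
In check: no.
Legal moves for Black: Nxd8, Nb8, Ne7, Na7, Ne5+, Na5, Nd4, Nb4, Ka3, Kb2, Kb1, Ka1, e2.
Black has 13 legal moves and is not in check → neither.

neither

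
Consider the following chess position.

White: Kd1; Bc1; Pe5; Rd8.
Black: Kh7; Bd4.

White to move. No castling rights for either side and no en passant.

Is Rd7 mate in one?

no

After Rd7: black king on h7; in check: yes, from the white rook on d7.
Black has 3 legal replies: Kh8, Kg8, Kg6.
In check but a legal move exists → not checkmate.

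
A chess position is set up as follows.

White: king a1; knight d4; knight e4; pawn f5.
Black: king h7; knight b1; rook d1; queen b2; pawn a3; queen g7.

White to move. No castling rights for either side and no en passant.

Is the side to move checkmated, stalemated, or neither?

checkmate

White to move; white king on a1.
In check: yes, from the black queen on b2.
King squares — b1: attacked by Rd1; a2: attacked by Qb2; b2: attacked by Pa3.
Legal moves for White: none.
In check with no legal moves → checkmate.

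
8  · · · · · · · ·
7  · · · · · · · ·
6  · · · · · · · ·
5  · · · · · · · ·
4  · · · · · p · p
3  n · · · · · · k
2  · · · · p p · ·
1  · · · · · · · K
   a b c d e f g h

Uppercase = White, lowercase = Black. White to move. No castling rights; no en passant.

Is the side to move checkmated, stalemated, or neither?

stalemate

White to move; white king on h1.
In check: no.
King squares — g1: attacked by Pf2; g2: attacked by Kh3; h2: attacked by Kh3.
Legal moves for White: none.
Not in check and no legal moves → stalemate.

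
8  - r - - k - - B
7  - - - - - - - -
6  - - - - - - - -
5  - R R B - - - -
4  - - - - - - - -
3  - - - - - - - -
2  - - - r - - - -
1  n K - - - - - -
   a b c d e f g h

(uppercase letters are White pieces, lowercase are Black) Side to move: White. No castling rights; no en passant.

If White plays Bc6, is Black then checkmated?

After Bc6: black king on e8; in check: yes, from the white bishop on c6.
Black has 5 legal replies: Kf8, Kd8, Kf7, Ke7, Rd7.
In check but a legal move exists → not checkmate.

no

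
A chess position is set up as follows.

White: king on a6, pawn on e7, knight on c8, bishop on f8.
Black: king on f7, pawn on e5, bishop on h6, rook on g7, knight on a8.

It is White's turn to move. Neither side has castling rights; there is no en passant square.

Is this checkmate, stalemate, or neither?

neither

White to move; white king on a6.
In check: no.
Legal moves for White: Bxg7, Na7, Nd6+, Nb6, Kb7, Ka7, Kb5, Ka5, e8=Q+, e8=R, e8=B+, e8=N.
White has 12 legal moves and is not in check → neither.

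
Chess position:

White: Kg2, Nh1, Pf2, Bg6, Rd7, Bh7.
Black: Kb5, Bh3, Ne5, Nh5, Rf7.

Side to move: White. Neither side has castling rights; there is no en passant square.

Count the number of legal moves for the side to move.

White to move; king on g2.
In check: yes, from the black bishop on h3.
Legal moves: Kxh3, Kh2, Kg1.
Count: 3.

3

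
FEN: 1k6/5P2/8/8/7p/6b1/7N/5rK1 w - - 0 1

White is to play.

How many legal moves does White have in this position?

White to move; king on g1.
In check: yes, from the black rook on f1.
Legal moves: Kg2, Kxf1, Nxf1.
Count: 3.

3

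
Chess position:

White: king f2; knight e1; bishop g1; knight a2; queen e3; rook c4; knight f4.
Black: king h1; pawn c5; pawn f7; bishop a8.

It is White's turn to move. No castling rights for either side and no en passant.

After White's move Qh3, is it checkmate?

yes

After Qh3: black king on h1; in check: yes, from the white queen on h3.
King squares — g1: attacked by Kf2; g2: attacked by Ne1; h2: attacked by Bg1.
Black has no legal moves → checkmate.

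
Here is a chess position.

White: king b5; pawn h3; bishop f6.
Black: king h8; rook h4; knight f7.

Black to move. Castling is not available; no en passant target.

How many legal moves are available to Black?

Black to move; king on h8.
In check: yes, from the white bishop on f6.
Legal moves: Kg8, Kh7.
Count: 2.

2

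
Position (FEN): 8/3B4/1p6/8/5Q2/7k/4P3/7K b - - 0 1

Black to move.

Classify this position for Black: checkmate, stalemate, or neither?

Black to move; black king on h3.
In check: yes, from the white bishop on d7.
King squares — g2: attacked by Kh1; h2: attacked by Kh1; g3: attacked by Qf4; g4: attacked by Qf4; h4: attacked by Qf4.
Legal moves for Black: none.
In check with no legal moves → checkmate.

checkmate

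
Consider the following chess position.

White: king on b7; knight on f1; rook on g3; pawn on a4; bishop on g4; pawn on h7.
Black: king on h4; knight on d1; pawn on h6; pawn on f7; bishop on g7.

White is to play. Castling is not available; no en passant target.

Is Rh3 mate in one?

After Rh3: black king on h4; in check: yes, from the white rook on h3.
Black has 2 legal replies: Kg5, Kxg4.
In check but a legal move exists → not checkmate.

no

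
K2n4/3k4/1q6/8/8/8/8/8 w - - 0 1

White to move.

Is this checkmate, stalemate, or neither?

White to move; white king on a8.
In check: no.
King squares — a7: attacked by Qb6; b7: attacked by Qb6; b8: attacked by Qb6.
Legal moves for White: none.
Not in check and no legal moves → stalemate.

stalemate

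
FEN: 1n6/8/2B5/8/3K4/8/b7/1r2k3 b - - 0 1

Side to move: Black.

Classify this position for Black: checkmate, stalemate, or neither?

Black to move; black king on e1.
In check: no.
Legal moves for Black include: Nd7, Nxc6+, Na6, Bg8, Bf7, Be6, Bd5, Bc4, Bb3, Kf2, Ke2, Kd2, Kf1, Kd1, Rb7, Rb6, Rb5, Rb4+, ... (list truncated; more exist).
Black has legal moves and is not in check → neither.

neither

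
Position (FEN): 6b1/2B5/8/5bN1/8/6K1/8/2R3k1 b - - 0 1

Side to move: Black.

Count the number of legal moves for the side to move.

Black to move; king on g1.
In check: yes, from the white rook on c1.
Legal moves: none.
Count: 0.

0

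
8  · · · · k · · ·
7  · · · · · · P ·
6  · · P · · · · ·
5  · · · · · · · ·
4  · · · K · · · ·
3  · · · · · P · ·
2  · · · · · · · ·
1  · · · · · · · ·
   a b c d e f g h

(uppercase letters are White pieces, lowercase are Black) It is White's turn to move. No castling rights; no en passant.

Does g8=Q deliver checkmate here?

After g8=Q: black king on e8; in check: yes, from the white queen on g8.
Black has 1 legal reply: Ke7.
In check but a legal move exists → not checkmate.

no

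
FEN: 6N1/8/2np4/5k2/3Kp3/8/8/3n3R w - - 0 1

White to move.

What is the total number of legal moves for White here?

2

White to move; king on d4.
In check: yes, from the black knight on c6.
Legal moves: Kd5, Kc4.
Count: 2.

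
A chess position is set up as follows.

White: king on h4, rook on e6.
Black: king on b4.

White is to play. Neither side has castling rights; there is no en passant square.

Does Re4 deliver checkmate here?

no

After Re4: black king on b4; in check: yes, from the white rook on e4.
Black has 6 legal replies: Kc5, Kb5, Ka5, Kc3, Kb3, Ka3.
In check but a legal move exists → not checkmate.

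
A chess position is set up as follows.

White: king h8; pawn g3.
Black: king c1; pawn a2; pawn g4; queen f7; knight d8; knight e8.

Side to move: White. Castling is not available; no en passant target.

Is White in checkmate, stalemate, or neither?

White to move; white king on h8.
In check: no.
King squares — g7: attacked by Qf7; h7: attacked by Qf7; g8: attacked by Qf7.
Legal moves for White: none.
Not in check and no legal moves → stalemate.

stalemate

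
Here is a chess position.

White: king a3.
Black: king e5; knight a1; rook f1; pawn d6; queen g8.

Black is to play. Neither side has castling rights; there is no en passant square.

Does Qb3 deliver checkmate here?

yes

After Qb3: white king on a3; in check: yes, from the black queen on b3.
King squares — a2: attacked by Qb3; b2: attacked by Qb3; b3: attacked by Na1; a4: attacked by Qb3; b4: attacked by Qb3.
White has no legal moves → checkmate.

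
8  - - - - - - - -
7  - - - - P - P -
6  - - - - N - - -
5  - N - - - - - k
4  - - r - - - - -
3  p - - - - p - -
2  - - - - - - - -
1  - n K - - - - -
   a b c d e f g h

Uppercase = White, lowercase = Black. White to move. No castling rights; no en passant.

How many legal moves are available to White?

White to move; king on c1.
In check: yes, from the black rook on c4.
Legal moves: Kd1, Kxb1, Nc3.
Count: 3.

3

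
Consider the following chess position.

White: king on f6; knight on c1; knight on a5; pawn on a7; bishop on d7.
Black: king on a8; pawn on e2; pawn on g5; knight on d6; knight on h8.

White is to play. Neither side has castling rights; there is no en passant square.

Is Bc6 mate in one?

After Bc6: black king on a8; in check: yes, from the white bishop on c6.
Black has 2 legal replies: Kxa7, Nb7.
In check but a legal move exists → not checkmate.

no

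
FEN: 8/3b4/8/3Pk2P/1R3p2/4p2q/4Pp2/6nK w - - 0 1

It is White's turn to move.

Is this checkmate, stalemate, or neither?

checkmate

White to move; white king on h1.
In check: yes, from the black queen on h3.
King squares — g1: attacked by Pf2; g2: attacked by Qh3; h2: attacked by Qh3.
Legal moves for White: none.
In check with no legal moves → checkmate.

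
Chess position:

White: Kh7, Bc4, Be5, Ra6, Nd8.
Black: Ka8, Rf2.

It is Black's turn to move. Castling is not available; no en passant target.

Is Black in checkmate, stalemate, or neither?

Black to move; black king on a8.
In check: yes, from the white rook on a6.
King squares — a7: attacked by Ra6; b7: attacked by Nd8; b8: attacked by Be5.
Legal moves for Black: none.
In check with no legal moves → checkmate.

checkmate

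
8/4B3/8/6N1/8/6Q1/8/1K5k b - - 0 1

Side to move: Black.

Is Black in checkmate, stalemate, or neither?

Black to move; black king on h1.
In check: no.
King squares — g1: attacked by Qg3; g2: attacked by Qg3; h2: attacked by Qg3.
Legal moves for Black: none.
Not in check and no legal moves → stalemate.

stalemate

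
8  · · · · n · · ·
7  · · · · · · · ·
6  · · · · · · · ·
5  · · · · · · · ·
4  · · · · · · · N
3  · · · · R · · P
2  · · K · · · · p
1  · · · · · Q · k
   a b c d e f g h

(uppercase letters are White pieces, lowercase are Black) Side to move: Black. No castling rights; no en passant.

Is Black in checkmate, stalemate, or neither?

Black to move; black king on h1.
In check: yes, from the white queen on f1.
King squares — g1: attacked by Qf1; g2: attacked by Qf1; h2: own pawn.
Legal moves for Black: none.
In check with no legal moves → checkmate.

checkmate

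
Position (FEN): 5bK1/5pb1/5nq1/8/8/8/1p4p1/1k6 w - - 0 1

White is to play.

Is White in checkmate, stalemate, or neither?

White to move; white king on g8.
In check: yes, from the black knight on f6.
King squares — f7: attacked by Qg6; g7: attacked by Qg6; h7: attacked by Nf6; f8: attacked by Bg7; h8: attacked by Bg7.
Legal moves for White: none.
In check with no legal moves → checkmate.

checkmate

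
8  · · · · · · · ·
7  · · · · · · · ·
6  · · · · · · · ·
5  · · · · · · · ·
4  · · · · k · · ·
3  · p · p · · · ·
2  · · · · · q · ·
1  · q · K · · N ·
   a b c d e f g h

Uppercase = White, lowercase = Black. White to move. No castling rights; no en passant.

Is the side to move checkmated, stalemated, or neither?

checkmate

White to move; white king on d1.
In check: yes, from the black queen on b1.
King squares — c1: attacked by Qb1; e1: attacked by Qb1; c2: attacked by Qb1; d2: attacked by Qf2; e2: attacked by Qf2.
Legal moves for White: none.
In check with no legal moves → checkmate.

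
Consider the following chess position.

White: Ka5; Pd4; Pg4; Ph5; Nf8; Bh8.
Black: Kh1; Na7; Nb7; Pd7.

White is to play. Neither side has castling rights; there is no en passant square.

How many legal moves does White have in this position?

4

White to move; king on a5.
In check: yes, from the black knight on b7.
Legal moves: Kb6, Ka6, Kb4, Ka4.
Count: 4.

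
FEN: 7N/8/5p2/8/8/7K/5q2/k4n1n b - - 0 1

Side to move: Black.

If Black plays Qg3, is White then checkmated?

After Qg3: white king on h3; in check: yes, from the black queen on g3.
King squares — g2: attacked by Qg3; h2: attacked by Nf1; g3: attacked by Nf1; g4: attacked by Qg3; h4: attacked by Qg3.
White has no legal moves → checkmate.

yes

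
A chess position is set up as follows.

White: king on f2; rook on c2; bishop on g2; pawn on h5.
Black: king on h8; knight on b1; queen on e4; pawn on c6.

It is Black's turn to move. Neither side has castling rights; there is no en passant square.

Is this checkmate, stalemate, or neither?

Black to move; black king on h8.
In check: no.
Legal moves for Black include: Kg8, Kh7, Kg7, Qe8, Qh7, Qe7, Qg6, Qe6, Qf5+, Qe5, Qd5, Qh4+, Qg4, Qf4+, Qd4+, Qc4, Qb4, Qa4, ... (list truncated; more exist).
Black has legal moves and is not in check → neither.

neither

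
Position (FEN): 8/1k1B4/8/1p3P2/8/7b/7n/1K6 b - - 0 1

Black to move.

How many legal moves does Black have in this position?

Black to move; king on b7.
In check: no.
Legal moves: Kb8, Ka8, Kc7, Ka7, Kb6, Ka6, Bxf5+, Bg4, Bg2, Bf1, Ng4, Nf3, Nf1, b4.
Count: 14.

14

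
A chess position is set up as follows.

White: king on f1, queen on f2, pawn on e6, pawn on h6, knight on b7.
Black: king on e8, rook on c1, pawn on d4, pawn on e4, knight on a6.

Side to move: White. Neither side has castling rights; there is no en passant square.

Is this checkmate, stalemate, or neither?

neither

White to move; white king on f1.
In check: yes, from the black rook on c1.
Legal moves for White: Kg2, Ke2, Qe1.
White is in check but has 3 legal moves → neither.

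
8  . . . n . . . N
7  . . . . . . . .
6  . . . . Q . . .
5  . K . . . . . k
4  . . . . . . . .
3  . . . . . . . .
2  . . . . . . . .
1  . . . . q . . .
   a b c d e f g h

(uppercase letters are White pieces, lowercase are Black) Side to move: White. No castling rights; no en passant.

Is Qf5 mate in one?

After Qf5: black king on h5; in check: yes, from the white queen on f5.
Black has 2 legal replies: Kh6, Kh4.
In check but a legal move exists → not checkmate.

no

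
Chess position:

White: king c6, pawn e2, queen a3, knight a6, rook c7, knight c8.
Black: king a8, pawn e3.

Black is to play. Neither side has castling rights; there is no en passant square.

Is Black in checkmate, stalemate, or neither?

stalemate

Black to move; black king on a8.
In check: no.
King squares — a7: attacked by Rc7; b7: attacked by Kc6; b8: attacked by Na6.
Legal moves for Black: none.
Not in check and no legal moves → stalemate.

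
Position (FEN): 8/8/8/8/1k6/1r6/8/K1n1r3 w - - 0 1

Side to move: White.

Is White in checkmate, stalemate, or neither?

stalemate

White to move; white king on a1.
In check: no.
King squares — b1: attacked by Rb3; a2: attacked by Nc1; b2: attacked by Rb3.
Legal moves for White: none.
Not in check and no legal moves → stalemate.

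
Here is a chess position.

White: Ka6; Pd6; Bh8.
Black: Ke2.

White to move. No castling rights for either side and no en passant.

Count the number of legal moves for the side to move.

White to move; king on a6.
In check: no.
Legal moves: Bg7, Bf6, Be5, Bd4, Bc3, Bb2, Ba1, Kb7, Ka7, Kb6, Kb5, Ka5, d7.
Count: 13.

13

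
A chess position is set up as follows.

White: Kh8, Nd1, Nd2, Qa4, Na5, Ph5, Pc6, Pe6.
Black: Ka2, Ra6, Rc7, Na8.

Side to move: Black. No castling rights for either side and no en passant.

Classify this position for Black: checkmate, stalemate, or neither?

Black to move; black king on a2.
In check: yes, from the white queen on a4.
King squares — a1: attacked by Qa4; b1: attacked by Nd2; b2: attacked by Nd1; a3: attacked by Qa4; b3: attacked by Nd2.
Legal moves for Black: none.
In check with no legal moves → checkmate.

checkmate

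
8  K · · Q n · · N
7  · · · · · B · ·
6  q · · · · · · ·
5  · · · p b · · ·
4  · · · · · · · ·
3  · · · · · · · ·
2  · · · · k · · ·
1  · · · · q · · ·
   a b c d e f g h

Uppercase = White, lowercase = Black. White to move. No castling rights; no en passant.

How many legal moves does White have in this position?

0

White to move; king on a8.
In check: yes, from the black queen on a6.
Legal moves: none.
Count: 0.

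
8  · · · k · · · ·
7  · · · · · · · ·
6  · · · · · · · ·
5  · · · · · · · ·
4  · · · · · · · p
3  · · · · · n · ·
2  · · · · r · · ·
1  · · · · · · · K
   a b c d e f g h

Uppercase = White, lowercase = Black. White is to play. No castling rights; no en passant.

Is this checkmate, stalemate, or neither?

White to move; white king on h1.
In check: no.
King squares — g1: attacked by Nf3; g2: attacked by Re2; h2: attacked by Re2.
Legal moves for White: none.
Not in check and no legal moves → stalemate.

stalemate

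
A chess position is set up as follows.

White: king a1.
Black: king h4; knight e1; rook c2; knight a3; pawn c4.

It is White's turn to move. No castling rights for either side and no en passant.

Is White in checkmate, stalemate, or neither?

White to move; white king on a1.
In check: no.
King squares — b1: attacked by Na3; a2: attacked by Rc2; b2: attacked by Rc2.
Legal moves for White: none.
Not in check and no legal moves → stalemate.

stalemate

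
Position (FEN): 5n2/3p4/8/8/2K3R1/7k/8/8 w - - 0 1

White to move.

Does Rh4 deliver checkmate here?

After Rh4: black king on h3; in check: yes, from the white rook on h4.
Black has 3 legal replies: Kxh4, Kg3, Kg2.
In check but a legal move exists → not checkmate.

no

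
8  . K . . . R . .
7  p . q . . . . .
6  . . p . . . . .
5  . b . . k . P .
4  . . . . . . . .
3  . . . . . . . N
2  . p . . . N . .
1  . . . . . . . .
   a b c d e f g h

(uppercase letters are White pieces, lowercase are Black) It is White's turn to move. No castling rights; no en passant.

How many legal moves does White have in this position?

White to move; king on b8.
In check: yes, from the black queen on c7.
Legal moves: Ka8, Kxc7.
Count: 2.

2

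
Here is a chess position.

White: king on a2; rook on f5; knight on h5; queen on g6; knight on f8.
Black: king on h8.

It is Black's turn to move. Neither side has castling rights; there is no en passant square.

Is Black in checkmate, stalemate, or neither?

Black to move; black king on h8.
In check: no.
King squares — g7: attacked by Nh5; h7: attacked by Qg6; g8: attacked by Qg6.
Legal moves for Black: none.
Not in check and no legal moves → stalemate.

stalemate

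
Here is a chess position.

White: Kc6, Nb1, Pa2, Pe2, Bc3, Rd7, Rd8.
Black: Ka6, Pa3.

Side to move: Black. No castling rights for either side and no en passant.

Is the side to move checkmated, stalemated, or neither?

stalemate

Black to move; black king on a6.
In check: no.
King squares — a5: attacked by Bc3; b5: attacked by Kc6; b6: attacked by Kc6; a7: attacked by Rd7; b7: attacked by Kc6.
Legal moves for Black: none.
Not in check and no legal moves → stalemate.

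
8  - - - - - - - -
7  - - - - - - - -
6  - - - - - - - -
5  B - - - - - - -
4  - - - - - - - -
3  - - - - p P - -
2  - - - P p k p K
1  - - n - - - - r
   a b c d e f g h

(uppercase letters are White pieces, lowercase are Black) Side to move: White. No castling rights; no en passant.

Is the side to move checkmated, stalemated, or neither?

checkmate

White to move; white king on h2.
In check: yes, from the black rook on h1.
King squares — g1: attacked by Rh1; h1: attacked by Pg2; g2: attacked by Kf2; g3: attacked by Kf2; h3: attacked by Rh1.
Legal moves for White: none.
In check with no legal moves → checkmate.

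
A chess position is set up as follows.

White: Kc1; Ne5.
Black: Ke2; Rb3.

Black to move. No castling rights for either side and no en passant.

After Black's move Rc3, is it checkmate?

no

After Rc3: white king on c1; in check: yes, from the black rook on c3.
White has 2 legal replies: Kb2, Kb1.
In check but a legal move exists → not checkmate.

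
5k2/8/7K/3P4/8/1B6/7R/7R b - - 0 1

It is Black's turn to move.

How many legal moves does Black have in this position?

4

Black to move; king on f8.
In check: no.
Legal moves: Kg8, Ke8, Kf7, Ke7.
Count: 4.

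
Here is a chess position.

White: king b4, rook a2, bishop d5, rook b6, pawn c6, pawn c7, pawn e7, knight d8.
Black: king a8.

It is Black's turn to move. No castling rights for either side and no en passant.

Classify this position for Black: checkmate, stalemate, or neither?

Black to move; black king on a8.
In check: yes, from the white rook on a2.
King squares — a7: attacked by Ra2; b7: attacked by Rb6; b8: attacked by Rb6.
Legal moves for Black: none.
In check with no legal moves → checkmate.

checkmate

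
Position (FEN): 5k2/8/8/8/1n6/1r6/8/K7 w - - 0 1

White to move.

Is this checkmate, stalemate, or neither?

stalemate

White to move; white king on a1.
In check: no.
King squares — b1: attacked by Rb3; a2: attacked by Nb4; b2: attacked by Rb3.
Legal moves for White: none.
Not in check and no legal moves → stalemate.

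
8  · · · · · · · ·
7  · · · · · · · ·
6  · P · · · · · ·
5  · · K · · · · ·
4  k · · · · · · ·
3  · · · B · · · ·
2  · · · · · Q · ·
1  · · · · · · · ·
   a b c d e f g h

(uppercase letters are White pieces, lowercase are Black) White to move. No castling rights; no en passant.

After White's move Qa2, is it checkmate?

yes

After Qa2: black king on a4; in check: yes, from the white queen on a2.
King squares — a3: attacked by Qa2; b3: attacked by Qa2; b4: attacked by Kc5; a5: attacked by Qa2; b5: attacked by Bd3.
Black has no legal moves → checkmate.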